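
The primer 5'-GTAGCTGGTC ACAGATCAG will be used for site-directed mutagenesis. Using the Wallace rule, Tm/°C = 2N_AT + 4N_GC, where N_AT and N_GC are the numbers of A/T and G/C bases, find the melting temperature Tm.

Scanning the sequence gives A=5, C=4, T=4, G=6.
AT pairs contribute 9, GC pairs contribute 10.
Tm = 4·10 + 2·9 = 40 + 18 = 58°C

58°C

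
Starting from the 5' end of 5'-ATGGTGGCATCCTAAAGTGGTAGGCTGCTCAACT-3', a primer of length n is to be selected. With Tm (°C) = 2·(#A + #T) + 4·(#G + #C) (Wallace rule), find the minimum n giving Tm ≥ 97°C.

n = 33

First 32 bases: ATGGTGGCATCCTAAAGTGGTAGGCTGCTCAA → Tm = 96°C (< 97°C)
First 33 bases: ATGGTGGCATCCTAAAGTGGTAGGCTGCTCAAC → Tm = 100°C (≥ 97°C)
Each additional base adds 2°C (A/T) or 4°C (G/C), so Tm is non-decreasing in n; n = 33 is the first length to reach 97°C.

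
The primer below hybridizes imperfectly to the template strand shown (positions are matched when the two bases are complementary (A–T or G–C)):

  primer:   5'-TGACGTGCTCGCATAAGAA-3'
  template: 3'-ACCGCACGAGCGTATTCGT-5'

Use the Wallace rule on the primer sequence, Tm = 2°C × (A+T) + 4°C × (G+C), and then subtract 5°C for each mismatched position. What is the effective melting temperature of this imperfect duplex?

Primer base counts: A=6, T=4, G=5, C=4 → A+T=10, G+C=9
Perfect-match Tm = 2(10) + 4(9) = 20 + 36 = 56°C
Mismatches (positions where the bases are not complementary): 2 (at positions 3, 18)
Effective Tm = 56 − 2×5 = 56 − 10 = 46°C

46°C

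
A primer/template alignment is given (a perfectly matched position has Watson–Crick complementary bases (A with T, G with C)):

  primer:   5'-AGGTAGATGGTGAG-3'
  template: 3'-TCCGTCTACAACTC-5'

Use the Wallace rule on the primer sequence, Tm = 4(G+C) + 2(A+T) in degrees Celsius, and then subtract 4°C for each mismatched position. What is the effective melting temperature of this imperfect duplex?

34°C

Primer base counts: A=4, T=3, G=7, C=0 → A+T=7, G+C=7
Perfect-match Tm = 2(7) + 4(7) = 14 + 28 = 42°C
Mismatches (positions where the bases are not complementary): 2 (at positions 4, 10)
Effective Tm = 42 − 2×4 = 42 − 8 = 34°C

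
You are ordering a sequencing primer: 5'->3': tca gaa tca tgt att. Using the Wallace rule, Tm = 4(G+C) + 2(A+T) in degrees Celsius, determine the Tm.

Scanning the sequence gives T=6, A=5, C=2, G=2.
A+T = 11, G+C = 4
Tm = 2(11) + 4(4) = 22 + 16 = 38°C

38°C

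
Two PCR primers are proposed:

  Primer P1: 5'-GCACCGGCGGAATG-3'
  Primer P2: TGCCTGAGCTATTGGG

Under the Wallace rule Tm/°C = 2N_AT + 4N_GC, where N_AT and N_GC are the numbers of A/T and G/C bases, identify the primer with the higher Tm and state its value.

Primer P1: A+T=4, G+C=10 → Tm = 2(4)+4(10) = 48°C
Primer P2: A+T=7, G+C=9 → Tm = 2(7)+4(9) = 50°C
48°C vs 50°C → primer P2 is higher.

Primer P2, 50°C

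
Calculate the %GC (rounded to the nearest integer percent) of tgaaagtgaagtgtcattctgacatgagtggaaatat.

Base counts: C=3, G=10, A=13, T=11
G+C = 10 + 3 = 13 out of 37 bases
%GC = 13/37 × 100 = 35.14% ≈ 35%

35%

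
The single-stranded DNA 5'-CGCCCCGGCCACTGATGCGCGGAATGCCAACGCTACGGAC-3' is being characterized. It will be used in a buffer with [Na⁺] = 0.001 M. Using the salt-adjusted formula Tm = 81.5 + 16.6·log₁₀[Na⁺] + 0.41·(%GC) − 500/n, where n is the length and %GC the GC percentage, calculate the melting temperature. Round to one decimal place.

Length n = 40. Base counts: G=12, A=8, T=4, C=16
G+C = 28, so %GC = 28/40 × 100 = 70%
Salt term: 16.6 × (-3) = -49.8
GC term: 0.41 × 70 = 28.7; length term: −500/40 = −12.5
Tm = 81.5 + (-49.8) + 28.7 − 12.5 = 47.9 → 47.9°C

47.9°C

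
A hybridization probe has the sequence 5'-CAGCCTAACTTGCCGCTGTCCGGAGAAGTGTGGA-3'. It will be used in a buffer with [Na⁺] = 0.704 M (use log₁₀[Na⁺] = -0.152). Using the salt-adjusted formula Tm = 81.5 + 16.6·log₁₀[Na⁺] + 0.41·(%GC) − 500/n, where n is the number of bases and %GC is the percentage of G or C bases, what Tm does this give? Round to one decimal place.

Length n = 34. Scanning the sequence gives T=7, A=7, C=9, G=11.
G+C = 20, so %GC = 20/34 × 100 = 58.824%
Salt term: 16.6 × (-0.152) = -2.523
GC term: 0.41 × 58.824 = 24.118; length term: −500/34 = −14.706
Tm = 81.5 + (-2.523) + 24.118 − 14.706 = 88.389 → 88.4°C

88.4°C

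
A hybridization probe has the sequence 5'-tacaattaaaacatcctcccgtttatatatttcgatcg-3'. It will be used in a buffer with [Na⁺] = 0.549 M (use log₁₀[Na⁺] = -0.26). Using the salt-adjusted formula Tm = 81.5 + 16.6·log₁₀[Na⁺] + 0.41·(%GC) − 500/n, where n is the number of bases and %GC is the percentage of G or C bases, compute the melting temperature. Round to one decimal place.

77.0°C

Length n = 38. Base counts: C=9, T=14, G=3, A=12
G+C = 12, so %GC = 12/38 × 100 = 31.579%
Salt term: 16.6 × (-0.26) = -4.316
GC term: 0.41 × 31.579 = 12.947; length term: −500/38 = −13.158
Tm = 81.5 + (-4.316) + 12.947 − 13.158 = 76.973 → 77.0°C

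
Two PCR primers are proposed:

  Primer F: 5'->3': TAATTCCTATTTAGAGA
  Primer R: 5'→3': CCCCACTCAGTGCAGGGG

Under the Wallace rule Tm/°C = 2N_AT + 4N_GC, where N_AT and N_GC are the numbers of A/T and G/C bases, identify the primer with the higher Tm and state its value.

Primer F: A+T=13, G+C=4 → Tm = 2(13)+4(4) = 42°C
Primer R: A+T=5, G+C=13 → Tm = 2(5)+4(13) = 62°C
42°C vs 62°C → primer R is higher.

Primer R, 62°C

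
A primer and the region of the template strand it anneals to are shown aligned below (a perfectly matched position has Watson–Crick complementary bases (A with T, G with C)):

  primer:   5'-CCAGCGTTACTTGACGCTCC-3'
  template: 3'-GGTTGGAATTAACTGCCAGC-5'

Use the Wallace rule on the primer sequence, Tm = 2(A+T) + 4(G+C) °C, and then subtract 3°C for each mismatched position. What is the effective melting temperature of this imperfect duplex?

49°C

Primer base counts: A=3, T=5, G=4, C=8 → A+T=8, G+C=12
Perfect-match Tm = 2(8) + 4(12) = 16 + 48 = 64°C
Mismatches (positions where the bases are not complementary): 5 (at positions 4, 6, 10, 17, 20)
Effective Tm = 64 − 5×3 = 64 − 15 = 49°C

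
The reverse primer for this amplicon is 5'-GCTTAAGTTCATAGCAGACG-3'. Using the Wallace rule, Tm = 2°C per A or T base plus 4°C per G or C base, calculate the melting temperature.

58°C

Scanning the sequence gives C=4, A=6, G=5, T=5.
A+T = 11, G+C = 9
Tm = 2(11) + 4(9) = 22 + 36 = 58°C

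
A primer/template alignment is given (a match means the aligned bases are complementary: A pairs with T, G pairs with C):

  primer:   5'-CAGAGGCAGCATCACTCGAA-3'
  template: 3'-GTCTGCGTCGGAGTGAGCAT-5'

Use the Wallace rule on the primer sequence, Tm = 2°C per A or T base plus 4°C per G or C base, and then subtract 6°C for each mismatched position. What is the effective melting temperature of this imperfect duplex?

Primer base counts: A=7, T=2, G=5, C=6 → A+T=9, G+C=11
Perfect-match Tm = 2(9) + 4(11) = 18 + 44 = 62°C
Mismatches (positions where the bases are not complementary): 3 (at positions 5, 11, 19)
Effective Tm = 62 − 3×6 = 62 − 18 = 44°C

44°C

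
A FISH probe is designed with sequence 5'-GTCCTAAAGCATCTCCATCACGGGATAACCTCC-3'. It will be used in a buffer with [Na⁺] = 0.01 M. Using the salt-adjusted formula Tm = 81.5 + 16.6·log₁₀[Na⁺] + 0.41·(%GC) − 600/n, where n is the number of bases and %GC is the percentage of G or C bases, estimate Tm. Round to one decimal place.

Length n = 33. Scanning the sequence gives C=12, G=5, T=7, A=9.
G+C = 17, so %GC = 17/33 × 100 = 51.515%
Salt term: 16.6 × (-2) = -33.2
GC term: 0.41 × 51.515 = 21.121; length term: −600/33 = −18.182
Tm = 81.5 + (-33.2) + 21.121 − 18.182 = 51.239 → 51.2°C

51.2°C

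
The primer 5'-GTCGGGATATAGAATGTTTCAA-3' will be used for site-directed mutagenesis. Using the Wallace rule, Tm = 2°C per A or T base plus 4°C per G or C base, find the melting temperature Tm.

C=2, G=6, T=7, A=7
A+T = 14, G+C = 8
Tm = 2(14) + 4(8) = 28 + 32 = 60°C

60°C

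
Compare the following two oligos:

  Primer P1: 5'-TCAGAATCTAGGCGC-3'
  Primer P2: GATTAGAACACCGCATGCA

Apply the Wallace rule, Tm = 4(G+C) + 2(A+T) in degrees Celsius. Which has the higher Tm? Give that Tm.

Primer P1: A+T=7, G+C=8 → Tm = 2(7)+4(8) = 46°C
Primer P2: A+T=10, G+C=9 → Tm = 2(10)+4(9) = 56°C
46°C vs 56°C → primer P2 is higher.

Primer P2, 56°C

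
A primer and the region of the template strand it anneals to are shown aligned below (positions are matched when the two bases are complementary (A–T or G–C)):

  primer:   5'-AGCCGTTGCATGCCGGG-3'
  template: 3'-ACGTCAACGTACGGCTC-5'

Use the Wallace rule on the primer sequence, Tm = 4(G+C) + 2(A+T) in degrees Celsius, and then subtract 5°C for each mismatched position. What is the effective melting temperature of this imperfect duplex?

43°C

Primer base counts: A=2, T=3, G=7, C=5 → A+T=5, G+C=12
Perfect-match Tm = 2(5) + 4(12) = 10 + 48 = 58°C
Mismatches (positions where the bases are not complementary): 3 (at positions 1, 4, 16)
Effective Tm = 58 − 3×5 = 58 − 15 = 43°C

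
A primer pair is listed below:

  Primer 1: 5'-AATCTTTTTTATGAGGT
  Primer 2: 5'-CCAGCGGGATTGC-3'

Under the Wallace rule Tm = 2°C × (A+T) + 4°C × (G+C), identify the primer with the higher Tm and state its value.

Primer 2, 44°C

Primer 1: A+T=13, G+C=4 → Tm = 2(13)+4(4) = 42°C
Primer 2: A+T=4, G+C=9 → Tm = 2(4)+4(9) = 44°C
42°C vs 44°C → primer 2 is higher.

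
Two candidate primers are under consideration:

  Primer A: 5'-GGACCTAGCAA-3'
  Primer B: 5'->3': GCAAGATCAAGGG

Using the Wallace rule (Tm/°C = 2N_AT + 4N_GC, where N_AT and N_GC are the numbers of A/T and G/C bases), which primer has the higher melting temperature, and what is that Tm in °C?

Primer B, 40°C

Primer A: A+T=5, G+C=6 → Tm = 2(5)+4(6) = 34°C
Primer B: A+T=6, G+C=7 → Tm = 2(6)+4(7) = 40°C
34°C vs 40°C → primer B is higher.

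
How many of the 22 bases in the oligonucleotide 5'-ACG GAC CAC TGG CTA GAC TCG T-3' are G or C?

A=5, C=7, T=4, G=6
G+C = 6 + 7 = 13

13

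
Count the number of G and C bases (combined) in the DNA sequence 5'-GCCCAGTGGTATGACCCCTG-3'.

13

A=3, G=6, C=7, T=4
Total G or C: 6 + 7 = 13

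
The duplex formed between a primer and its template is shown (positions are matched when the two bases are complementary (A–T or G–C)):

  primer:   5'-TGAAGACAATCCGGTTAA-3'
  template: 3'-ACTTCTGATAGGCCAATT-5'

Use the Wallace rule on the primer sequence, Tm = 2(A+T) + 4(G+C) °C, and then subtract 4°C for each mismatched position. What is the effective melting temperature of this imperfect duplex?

Primer base counts: A=7, T=4, G=4, C=3 → A+T=11, G+C=7
Perfect-match Tm = 2(11) + 4(7) = 22 + 28 = 50°C
Mismatches (positions where the bases are not complementary): 1 (at position 8)
Effective Tm = 50 − 1×4 = 50 − 4 = 46°C

46°C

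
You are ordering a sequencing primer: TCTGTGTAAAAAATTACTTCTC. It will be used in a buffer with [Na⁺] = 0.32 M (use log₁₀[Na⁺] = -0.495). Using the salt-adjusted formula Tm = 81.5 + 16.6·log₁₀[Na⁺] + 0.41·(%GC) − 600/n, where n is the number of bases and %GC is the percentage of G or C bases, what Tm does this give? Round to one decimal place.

Length n = 22. T=9, C=4, A=7, G=2
G+C = 6, so %GC = 6/22 × 100 = 27.273%
Salt term: 16.6 × (-0.495) = -8.217
GC term: 0.41 × 27.273 = 11.182; length term: −600/22 = −27.273
Tm = 81.5 + (-8.217) + 11.182 − 27.273 = 57.192 → 57.2°C

57.2°C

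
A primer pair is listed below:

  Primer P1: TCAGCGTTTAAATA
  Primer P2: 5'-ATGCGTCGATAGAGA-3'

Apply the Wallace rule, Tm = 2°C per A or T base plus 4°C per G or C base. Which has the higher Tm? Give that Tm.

Primer P2, 44°C

Primer P1: A+T=10, G+C=4 → Tm = 2(10)+4(4) = 36°C
Primer P2: A+T=8, G+C=7 → Tm = 2(8)+4(7) = 44°C
36°C vs 44°C → primer P2 is higher.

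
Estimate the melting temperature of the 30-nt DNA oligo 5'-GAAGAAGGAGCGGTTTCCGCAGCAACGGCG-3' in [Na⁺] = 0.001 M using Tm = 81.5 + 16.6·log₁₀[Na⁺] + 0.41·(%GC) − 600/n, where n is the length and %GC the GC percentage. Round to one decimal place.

37.7°C

Length n = 30. Counting bases: A=8, C=7, T=3, G=12
G+C = 19, so %GC = 19/30 × 100 = 63.333%
Salt term: 16.6 × (-3) = -49.8
GC term: 0.41 × 63.333 = 25.967; length term: −600/30 = −20
Tm = 81.5 + (-49.8) + 25.967 − 20 = 37.667 → 37.7°C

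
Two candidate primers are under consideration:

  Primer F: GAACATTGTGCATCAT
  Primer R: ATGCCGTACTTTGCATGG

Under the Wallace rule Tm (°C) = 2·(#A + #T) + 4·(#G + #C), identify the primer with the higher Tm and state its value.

Primer F: A+T=10, G+C=6 → Tm = 2(10)+4(6) = 44°C
Primer R: A+T=9, G+C=9 → Tm = 2(9)+4(9) = 54°C
44°C vs 54°C → primer R is higher.

Primer R, 54°C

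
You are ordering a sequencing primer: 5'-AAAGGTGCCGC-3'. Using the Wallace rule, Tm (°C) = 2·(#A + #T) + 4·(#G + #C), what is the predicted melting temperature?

36°C

Scanning the sequence gives A=3, G=4, C=3, T=1.
So N_AT = 4 and N_GC = 7.
Tm = 2×4 + 4×7 = 36°C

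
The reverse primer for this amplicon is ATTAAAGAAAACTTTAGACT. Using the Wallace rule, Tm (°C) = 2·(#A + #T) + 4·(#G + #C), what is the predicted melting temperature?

Counting bases: C=2, T=6, A=10, G=2
So N_AT = 16 and N_GC = 4.
Tm = 4·4 + 2·16 = 16 + 32 = 48°C

48°C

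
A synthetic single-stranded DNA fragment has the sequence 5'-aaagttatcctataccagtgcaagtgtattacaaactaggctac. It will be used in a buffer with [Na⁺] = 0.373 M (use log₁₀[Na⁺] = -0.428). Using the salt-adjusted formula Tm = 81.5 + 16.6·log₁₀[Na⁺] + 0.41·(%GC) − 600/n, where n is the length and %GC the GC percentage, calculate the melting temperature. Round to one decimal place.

75.7°C

Length n = 44. Base counts: C=9, A=16, G=7, T=12
G+C = 16, so %GC = 16/44 × 100 = 36.364%
Salt term: 16.6 × (-0.428) = -7.105
GC term: 0.41 × 36.364 = 14.909; length term: −600/44 = −13.636
Tm = 81.5 + (-7.105) + 14.909 − 13.636 = 75.668 → 75.7°C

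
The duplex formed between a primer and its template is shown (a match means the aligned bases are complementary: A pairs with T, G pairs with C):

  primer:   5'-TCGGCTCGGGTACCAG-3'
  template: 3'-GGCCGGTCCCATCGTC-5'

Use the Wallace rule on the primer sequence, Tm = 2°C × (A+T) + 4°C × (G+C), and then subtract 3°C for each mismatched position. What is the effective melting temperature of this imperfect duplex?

Primer base counts: A=2, T=3, G=6, C=5 → A+T=5, G+C=11
Perfect-match Tm = 2(5) + 4(11) = 10 + 44 = 54°C
Mismatches (positions where the bases are not complementary): 4 (at positions 1, 6, 7, 13)
Effective Tm = 54 − 4×3 = 54 − 12 = 42°C

42°C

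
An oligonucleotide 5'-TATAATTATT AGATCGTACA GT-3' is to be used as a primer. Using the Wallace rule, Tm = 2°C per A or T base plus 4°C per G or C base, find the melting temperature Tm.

54°C

Counting bases: A=8, G=3, T=9, C=2
So N_AT = 17 and N_GC = 5.
Tm = 2×17 + 4×5 = 54°C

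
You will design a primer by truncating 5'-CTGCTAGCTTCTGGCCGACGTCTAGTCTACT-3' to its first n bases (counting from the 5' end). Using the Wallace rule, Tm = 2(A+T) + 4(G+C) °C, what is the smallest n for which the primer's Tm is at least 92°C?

First 29 bases: CTGCTAGCTTCTGGCCGACGTCTAGTCTA → Tm = 90°C (< 92°C)
First 30 bases: CTGCTAGCTTCTGGCCGACGTCTAGTCTAC → Tm = 94°C (≥ 92°C)
Since every base adds ≥2°C, Tm only increases with n, so the threshold is first crossed at n = 30.

n = 30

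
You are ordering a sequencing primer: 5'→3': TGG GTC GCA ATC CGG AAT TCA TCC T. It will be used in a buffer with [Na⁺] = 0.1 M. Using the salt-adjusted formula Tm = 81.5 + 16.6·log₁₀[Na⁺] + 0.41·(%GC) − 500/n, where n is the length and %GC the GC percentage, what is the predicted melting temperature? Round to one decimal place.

66.2°C

Length n = 25. Counting bases: G=6, C=7, A=5, T=7
G+C = 13, so %GC = 13/25 × 100 = 52%
Salt term: 16.6 × (-1) = -16.6
GC term: 0.41 × 52 = 21.32; length term: −500/25 = −20
Tm = 81.5 + (-16.6) + 21.32 − 20 = 66.22 → 66.2°C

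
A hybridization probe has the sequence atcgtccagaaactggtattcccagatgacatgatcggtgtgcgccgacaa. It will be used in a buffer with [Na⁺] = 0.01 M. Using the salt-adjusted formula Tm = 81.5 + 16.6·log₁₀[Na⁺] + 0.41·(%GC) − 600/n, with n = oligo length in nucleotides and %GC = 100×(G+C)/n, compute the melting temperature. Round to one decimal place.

57.4°C

Length n = 51. Base counts: T=11, G=13, C=13, A=14
G+C = 26, so %GC = 26/51 × 100 = 50.98%
Salt term: 16.6 × (-2) = -33.2
GC term: 0.41 × 50.98 = 20.902; length term: −600/51 = −11.765
Tm = 81.5 + (-33.2) + 20.902 − 11.765 = 57.437 → 57.4°C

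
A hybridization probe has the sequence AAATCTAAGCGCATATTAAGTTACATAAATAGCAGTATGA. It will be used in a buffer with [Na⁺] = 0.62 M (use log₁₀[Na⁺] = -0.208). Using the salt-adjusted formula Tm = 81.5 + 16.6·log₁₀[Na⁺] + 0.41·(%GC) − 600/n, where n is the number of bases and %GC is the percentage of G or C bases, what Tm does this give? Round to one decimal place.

74.3°C

Length n = 40. C=5, A=18, T=11, G=6
G+C = 11, so %GC = 11/40 × 100 = 27.5%
Salt term: 16.6 × (-0.208) = -3.453
GC term: 0.41 × 27.5 = 11.275; length term: −600/40 = −15
Tm = 81.5 + (-3.453) + 11.275 − 15 = 74.322 → 74.3°C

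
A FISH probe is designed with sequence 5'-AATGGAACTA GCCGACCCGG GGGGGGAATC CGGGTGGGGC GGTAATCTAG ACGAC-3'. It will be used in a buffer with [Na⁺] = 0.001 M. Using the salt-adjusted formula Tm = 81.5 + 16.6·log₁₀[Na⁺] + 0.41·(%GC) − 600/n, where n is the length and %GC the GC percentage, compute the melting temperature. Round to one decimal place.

46.9°C

Length n = 55. Scanning the sequence gives G=23, C=12, A=13, T=7.
G+C = 35, so %GC = 35/55 × 100 = 63.636%
Salt term: 16.6 × (-3) = -49.8
GC term: 0.41 × 63.636 = 26.091; length term: −600/55 = −10.909
Tm = 81.5 + (-49.8) + 26.091 − 10.909 = 46.882 → 46.9°C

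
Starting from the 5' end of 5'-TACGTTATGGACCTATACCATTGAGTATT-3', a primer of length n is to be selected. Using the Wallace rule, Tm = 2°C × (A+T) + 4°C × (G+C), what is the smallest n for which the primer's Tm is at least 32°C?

First 11 bases: TACGTTATGGA → Tm = 30°C (< 32°C)
First 12 bases: TACGTTATGGAC → Tm = 34°C (≥ 32°C)
Since every base adds ≥2°C, Tm only increases with n, so the threshold is first crossed at n = 12.

n = 12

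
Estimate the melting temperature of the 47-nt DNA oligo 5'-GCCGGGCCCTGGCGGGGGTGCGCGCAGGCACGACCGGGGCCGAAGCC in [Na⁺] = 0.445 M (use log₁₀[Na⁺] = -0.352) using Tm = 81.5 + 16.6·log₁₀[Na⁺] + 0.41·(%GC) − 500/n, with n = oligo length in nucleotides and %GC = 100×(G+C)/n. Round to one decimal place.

99.9°C

Length n = 47. Scanning the sequence gives T=2, A=5, G=23, C=17.
G+C = 40, so %GC = 40/47 × 100 = 85.106%
Salt term: 16.6 × (-0.352) = -5.843
GC term: 0.41 × 85.106 = 34.893; length term: −500/47 = −10.638
Tm = 81.5 + (-5.843) + 34.893 − 10.638 = 99.912 → 99.9°C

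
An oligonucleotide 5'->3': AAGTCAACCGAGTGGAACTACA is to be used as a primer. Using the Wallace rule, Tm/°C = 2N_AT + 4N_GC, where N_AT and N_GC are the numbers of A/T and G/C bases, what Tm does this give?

64°C

Scanning the sequence gives A=9, G=5, T=3, C=5.
So N_AT = 12 and N_GC = 10.
Tm = 2×12 + 4×10 = 64°C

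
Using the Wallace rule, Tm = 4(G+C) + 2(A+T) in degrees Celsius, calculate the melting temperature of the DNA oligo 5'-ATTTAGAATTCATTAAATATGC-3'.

52°C

Counting bases: A=9, G=2, C=2, T=9
So N_AT = 18 and N_GC = 4.
Tm = 4·4 + 2·18 = 16 + 36 = 52°C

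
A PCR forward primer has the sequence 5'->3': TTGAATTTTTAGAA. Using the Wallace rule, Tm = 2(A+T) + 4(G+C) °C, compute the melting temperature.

32°C

Base counts: A=5, C=0, T=7, G=2
So N_AT = 12 and N_GC = 2.
Tm = 4·2 + 2·12 = 8 + 24 = 32°C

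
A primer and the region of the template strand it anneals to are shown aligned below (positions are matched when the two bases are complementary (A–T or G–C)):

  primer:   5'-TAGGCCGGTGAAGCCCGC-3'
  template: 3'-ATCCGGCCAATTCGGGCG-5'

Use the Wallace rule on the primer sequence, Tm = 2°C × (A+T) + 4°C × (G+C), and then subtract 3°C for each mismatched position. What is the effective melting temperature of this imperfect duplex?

Primer base counts: A=3, T=2, G=7, C=6 → A+T=5, G+C=13
Perfect-match Tm = 2(5) + 4(13) = 10 + 52 = 62°C
Mismatches (positions where the bases are not complementary): 1 (at position 10)
Effective Tm = 62 − 1×3 = 62 − 3 = 59°C

59°C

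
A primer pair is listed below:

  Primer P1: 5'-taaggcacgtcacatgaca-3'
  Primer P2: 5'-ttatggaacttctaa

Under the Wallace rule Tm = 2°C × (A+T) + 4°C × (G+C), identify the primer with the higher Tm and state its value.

Primer P1: A+T=10, G+C=9 → Tm = 2(10)+4(9) = 56°C
Primer P2: A+T=11, G+C=4 → Tm = 2(11)+4(4) = 38°C
56°C vs 38°C → primer P1 is higher.

Primer P1, 56°C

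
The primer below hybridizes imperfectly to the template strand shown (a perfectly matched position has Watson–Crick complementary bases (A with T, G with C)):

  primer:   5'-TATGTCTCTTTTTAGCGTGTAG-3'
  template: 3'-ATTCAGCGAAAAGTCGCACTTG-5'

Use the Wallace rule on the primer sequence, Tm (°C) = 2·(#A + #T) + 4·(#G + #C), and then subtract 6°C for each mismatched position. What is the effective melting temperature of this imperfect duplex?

Primer base counts: A=3, T=11, G=5, C=3 → A+T=14, G+C=8
Perfect-match Tm = 2(14) + 4(8) = 28 + 32 = 60°C
Mismatches (positions where the bases are not complementary): 5 (at positions 3, 7, 13, 20, 22)
Effective Tm = 60 − 5×6 = 60 − 30 = 30°C

30°C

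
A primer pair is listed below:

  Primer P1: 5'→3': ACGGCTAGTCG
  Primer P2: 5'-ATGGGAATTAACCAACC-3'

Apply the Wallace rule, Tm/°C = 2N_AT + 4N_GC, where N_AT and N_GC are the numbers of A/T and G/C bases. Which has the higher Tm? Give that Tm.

Primer P2, 48°C

Primer P1: A+T=4, G+C=7 → Tm = 2(4)+4(7) = 36°C
Primer P2: A+T=10, G+C=7 → Tm = 2(10)+4(7) = 48°C
36°C vs 48°C → primer P2 is higher.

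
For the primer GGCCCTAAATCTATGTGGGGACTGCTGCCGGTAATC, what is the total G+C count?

Scanning the sequence gives C=9, A=7, T=9, G=11.
Total G or C: 11 + 9 = 20

20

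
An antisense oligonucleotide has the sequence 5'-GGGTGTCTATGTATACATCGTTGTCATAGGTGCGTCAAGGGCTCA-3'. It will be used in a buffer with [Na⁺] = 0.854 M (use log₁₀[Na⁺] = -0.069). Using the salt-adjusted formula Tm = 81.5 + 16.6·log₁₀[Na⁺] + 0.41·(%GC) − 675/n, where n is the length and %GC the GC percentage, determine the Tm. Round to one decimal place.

85.4°C

Length n = 45. Base counts: T=14, G=14, A=9, C=8
G+C = 22, so %GC = 22/45 × 100 = 48.889%
Salt term: 16.6 × (-0.069) = -1.145
GC term: 0.41 × 48.889 = 20.044; length term: −675/45 = −15
Tm = 81.5 + (-1.145) + 20.044 − 15 = 85.399 → 85.4°C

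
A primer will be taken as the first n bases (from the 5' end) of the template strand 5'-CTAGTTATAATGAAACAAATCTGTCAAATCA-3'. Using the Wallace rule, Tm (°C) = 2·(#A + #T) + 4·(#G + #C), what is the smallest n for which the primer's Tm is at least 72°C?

First 28 bases: CTAGTTATAATGAAACAAATCTGTCAAA → Tm = 70°C (< 72°C)
First 29 bases: CTAGTTATAATGAAACAAATCTGTCAAAT → Tm = 72°C (≥ 72°C)
Since every base adds ≥2°C, Tm only increases with n, so the threshold is first crossed at n = 29.

n = 29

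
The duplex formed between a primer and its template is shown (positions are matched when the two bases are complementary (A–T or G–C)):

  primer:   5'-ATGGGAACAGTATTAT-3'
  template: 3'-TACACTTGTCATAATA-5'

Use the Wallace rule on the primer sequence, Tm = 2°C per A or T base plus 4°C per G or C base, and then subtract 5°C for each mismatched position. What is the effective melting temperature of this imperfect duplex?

Primer base counts: A=6, T=5, G=4, C=1 → A+T=11, G+C=5
Perfect-match Tm = 2(11) + 4(5) = 22 + 20 = 42°C
Mismatches (positions where the bases are not complementary): 1 (at position 4)
Effective Tm = 42 − 1×5 = 42 − 5 = 37°C

37°C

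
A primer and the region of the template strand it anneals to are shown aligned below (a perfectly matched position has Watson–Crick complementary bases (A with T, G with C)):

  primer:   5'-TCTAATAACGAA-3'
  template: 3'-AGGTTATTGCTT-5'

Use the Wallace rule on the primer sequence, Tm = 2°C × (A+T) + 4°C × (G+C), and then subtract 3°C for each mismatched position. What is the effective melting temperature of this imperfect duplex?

27°C

Primer base counts: A=6, T=3, G=1, C=2 → A+T=9, G+C=3
Perfect-match Tm = 2(9) + 4(3) = 18 + 12 = 30°C
Mismatches (positions where the bases are not complementary): 1 (at position 3)
Effective Tm = 30 − 1×3 = 30 − 3 = 27°C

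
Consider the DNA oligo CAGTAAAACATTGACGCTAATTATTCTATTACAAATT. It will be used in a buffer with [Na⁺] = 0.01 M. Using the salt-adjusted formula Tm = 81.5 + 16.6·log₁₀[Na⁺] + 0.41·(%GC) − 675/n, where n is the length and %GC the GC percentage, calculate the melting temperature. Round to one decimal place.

Length n = 37. Counting bases: A=15, C=6, T=13, G=3
G+C = 9, so %GC = 9/37 × 100 = 24.324%
Salt term: 16.6 × (-2) = -33.2
GC term: 0.41 × 24.324 = 9.973; length term: −675/37 = −18.243
Tm = 81.5 + (-33.2) + 9.973 − 18.243 = 40.03 → 40.0°C

40.0°C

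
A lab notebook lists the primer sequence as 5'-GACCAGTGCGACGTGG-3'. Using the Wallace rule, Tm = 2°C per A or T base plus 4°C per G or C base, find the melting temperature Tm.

Counting bases: C=4, T=2, A=3, G=7
AT pairs contribute 5, GC pairs contribute 11.
Tm = 2×5 + 4×11 = 54°C

54°C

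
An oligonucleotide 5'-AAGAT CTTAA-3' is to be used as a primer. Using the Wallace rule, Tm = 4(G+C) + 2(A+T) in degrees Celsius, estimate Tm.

24°C

G=1, C=1, A=5, T=3
So N_AT = 8 and N_GC = 2.
Tm = 2(8) + 4(2) = 16 + 8 = 24°C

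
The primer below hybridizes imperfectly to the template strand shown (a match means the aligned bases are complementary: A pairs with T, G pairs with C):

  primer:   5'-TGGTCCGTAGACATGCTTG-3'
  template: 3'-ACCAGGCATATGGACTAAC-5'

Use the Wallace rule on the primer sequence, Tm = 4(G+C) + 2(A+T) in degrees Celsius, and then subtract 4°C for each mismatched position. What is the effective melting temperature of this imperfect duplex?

Primer base counts: A=3, T=6, G=6, C=4 → A+T=9, G+C=10
Perfect-match Tm = 2(9) + 4(10) = 18 + 40 = 58°C
Mismatches (positions where the bases are not complementary): 3 (at positions 10, 13, 16)
Effective Tm = 58 − 3×4 = 58 − 12 = 46°C

46°C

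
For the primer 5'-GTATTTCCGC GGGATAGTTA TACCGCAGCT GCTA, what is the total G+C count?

Base counts: A=7, G=9, T=10, C=8
Total G or C: 9 + 8 = 17

17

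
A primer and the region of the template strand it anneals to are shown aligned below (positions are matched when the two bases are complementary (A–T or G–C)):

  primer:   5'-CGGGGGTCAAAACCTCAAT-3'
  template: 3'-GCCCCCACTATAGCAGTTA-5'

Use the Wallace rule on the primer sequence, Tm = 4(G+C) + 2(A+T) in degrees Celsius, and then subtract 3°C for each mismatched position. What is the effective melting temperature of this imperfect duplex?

46°C

Primer base counts: A=6, T=3, G=5, C=5 → A+T=9, G+C=10
Perfect-match Tm = 2(9) + 4(10) = 18 + 40 = 58°C
Mismatches (positions where the bases are not complementary): 4 (at positions 8, 10, 12, 14)
Effective Tm = 58 − 4×3 = 58 − 12 = 46°C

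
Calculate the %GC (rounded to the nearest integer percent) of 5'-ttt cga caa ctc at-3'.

36%

C=4, T=5, G=1, A=4
G+C = 1 + 4 = 5 out of 14 bases
%GC = 5/14 × 100 = 35.71% ≈ 36%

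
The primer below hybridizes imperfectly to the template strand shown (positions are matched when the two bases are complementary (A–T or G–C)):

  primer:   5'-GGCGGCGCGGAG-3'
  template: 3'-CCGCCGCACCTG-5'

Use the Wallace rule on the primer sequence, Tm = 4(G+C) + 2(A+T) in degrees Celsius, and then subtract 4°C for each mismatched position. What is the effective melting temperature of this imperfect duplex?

Primer base counts: A=1, T=0, G=8, C=3 → A+T=1, G+C=11
Perfect-match Tm = 2(1) + 4(11) = 2 + 44 = 46°C
Mismatches (positions where the bases are not complementary): 2 (at positions 8, 12)
Effective Tm = 46 − 2×4 = 46 − 8 = 38°C

38°C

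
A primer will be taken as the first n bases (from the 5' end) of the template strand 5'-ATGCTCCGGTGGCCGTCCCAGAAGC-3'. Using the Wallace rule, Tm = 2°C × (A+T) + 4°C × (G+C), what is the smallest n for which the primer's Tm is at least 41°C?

n = 13

First 12 bases: ATGCTCCGGTGG → Tm = 40°C (< 41°C)
First 13 bases: ATGCTCCGGTGGC → Tm = 44°C (≥ 41°C)
Each additional base adds 2°C (A/T) or 4°C (G/C), so Tm is non-decreasing in n; n = 13 is the first length to reach 41°C.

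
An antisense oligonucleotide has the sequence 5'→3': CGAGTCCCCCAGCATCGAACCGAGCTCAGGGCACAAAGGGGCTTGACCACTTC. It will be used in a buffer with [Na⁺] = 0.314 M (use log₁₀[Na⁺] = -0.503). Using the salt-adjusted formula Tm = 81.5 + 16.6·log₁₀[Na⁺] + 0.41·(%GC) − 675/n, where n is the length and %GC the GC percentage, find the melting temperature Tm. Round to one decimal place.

Length n = 53. Scanning the sequence gives G=14, T=7, C=19, A=13.
G+C = 33, so %GC = 33/53 × 100 = 62.264%
Salt term: 16.6 × (-0.503) = -8.35
GC term: 0.41 × 62.264 = 25.528; length term: −675/53 = −12.736
Tm = 81.5 + (-8.35) + 25.528 − 12.736 = 85.942 → 85.9°C

85.9°C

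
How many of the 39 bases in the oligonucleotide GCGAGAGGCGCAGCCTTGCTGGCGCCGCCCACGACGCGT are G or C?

Base counts: A=5, T=4, G=15, C=15
Total G or C: 15 + 15 = 30

30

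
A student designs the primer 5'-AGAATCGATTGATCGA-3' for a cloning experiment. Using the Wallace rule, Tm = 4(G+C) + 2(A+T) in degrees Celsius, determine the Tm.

44°C

Counting bases: A=6, G=4, T=4, C=2
AT pairs contribute 10, GC pairs contribute 6.
Tm = 2(10) + 4(6) = 20 + 24 = 44°C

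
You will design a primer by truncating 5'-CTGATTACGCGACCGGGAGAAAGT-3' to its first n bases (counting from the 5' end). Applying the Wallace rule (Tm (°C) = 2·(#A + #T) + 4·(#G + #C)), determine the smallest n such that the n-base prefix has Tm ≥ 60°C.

First 18 bases: CTGATTACGCGACCGGGA → Tm = 58°C (< 60°C)
First 19 bases: CTGATTACGCGACCGGGAG → Tm = 62°C (≥ 60°C)
Since every base adds ≥2°C, Tm only increases with n, so the threshold is first crossed at n = 19.

n = 19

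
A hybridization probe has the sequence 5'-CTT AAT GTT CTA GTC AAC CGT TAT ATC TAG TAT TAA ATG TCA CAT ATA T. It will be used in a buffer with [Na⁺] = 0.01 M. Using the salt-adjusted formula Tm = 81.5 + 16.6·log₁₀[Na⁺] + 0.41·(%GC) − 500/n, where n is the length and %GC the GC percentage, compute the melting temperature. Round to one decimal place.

49.0°C

Length n = 49. Counting bases: G=5, T=20, C=8, A=16
G+C = 13, so %GC = 13/49 × 100 = 26.531%
Salt term: 16.6 × (-2) = -33.2
GC term: 0.41 × 26.531 = 10.878; length term: −500/49 = −10.204
Tm = 81.5 + (-33.2) + 10.878 − 10.204 = 48.974 → 49.0°C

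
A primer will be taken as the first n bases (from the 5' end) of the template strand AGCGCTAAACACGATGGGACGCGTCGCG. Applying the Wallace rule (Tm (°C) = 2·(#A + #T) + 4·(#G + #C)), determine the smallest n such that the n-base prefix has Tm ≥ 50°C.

n = 17

First 16 bases: AGCGCTAAACACGATG → Tm = 48°C (< 50°C)
First 17 bases: AGCGCTAAACACGATGG → Tm = 52°C (≥ 50°C)
Each additional base adds 2°C (A/T) or 4°C (G/C), so Tm is non-decreasing in n; n = 17 is the first length to reach 50°C.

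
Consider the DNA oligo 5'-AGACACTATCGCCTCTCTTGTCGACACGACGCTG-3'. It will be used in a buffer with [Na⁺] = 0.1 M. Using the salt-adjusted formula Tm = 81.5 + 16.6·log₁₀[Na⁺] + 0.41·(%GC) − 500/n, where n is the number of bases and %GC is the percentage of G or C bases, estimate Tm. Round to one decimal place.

Length n = 34. Scanning the sequence gives T=8, C=12, G=7, A=7.
G+C = 19, so %GC = 19/34 × 100 = 55.882%
Salt term: 16.6 × (-1) = -16.6
GC term: 0.41 × 55.882 = 22.912; length term: −500/34 = −14.706
Tm = 81.5 + (-16.6) + 22.912 − 14.706 = 73.106 → 73.1°C

73.1°C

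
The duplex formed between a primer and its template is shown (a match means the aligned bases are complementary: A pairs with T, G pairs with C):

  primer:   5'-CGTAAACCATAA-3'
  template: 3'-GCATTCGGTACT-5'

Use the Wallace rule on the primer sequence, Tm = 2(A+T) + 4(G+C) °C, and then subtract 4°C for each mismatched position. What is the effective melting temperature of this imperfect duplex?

Primer base counts: A=6, T=2, G=1, C=3 → A+T=8, G+C=4
Perfect-match Tm = 2(8) + 4(4) = 16 + 16 = 32°C
Mismatches (positions where the bases are not complementary): 2 (at positions 6, 11)
Effective Tm = 32 − 2×4 = 32 − 8 = 24°C

24°C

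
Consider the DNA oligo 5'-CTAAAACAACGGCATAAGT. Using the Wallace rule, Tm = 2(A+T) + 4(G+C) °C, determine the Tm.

52°C

Base counts: G=3, C=4, T=3, A=9
AT pairs contribute 12, GC pairs contribute 7.
Tm = 2×12 + 4×7 = 52°C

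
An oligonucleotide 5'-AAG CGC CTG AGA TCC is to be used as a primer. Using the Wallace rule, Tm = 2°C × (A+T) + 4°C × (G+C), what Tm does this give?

48°C

Scanning the sequence gives T=2, C=5, G=4, A=4.
A+T = 6, G+C = 9
Tm = 2×6 + 4×9 = 48°C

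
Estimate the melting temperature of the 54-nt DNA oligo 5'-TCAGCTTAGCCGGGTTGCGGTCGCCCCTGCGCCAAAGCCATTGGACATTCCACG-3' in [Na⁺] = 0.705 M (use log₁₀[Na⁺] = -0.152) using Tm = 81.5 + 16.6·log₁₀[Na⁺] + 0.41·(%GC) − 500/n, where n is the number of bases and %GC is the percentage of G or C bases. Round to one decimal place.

Length n = 54. Scanning the sequence gives T=11, G=15, C=19, A=9.
G+C = 34, so %GC = 34/54 × 100 = 62.963%
Salt term: 16.6 × (-0.152) = -2.523
GC term: 0.41 × 62.963 = 25.815; length term: −500/54 = −9.259
Tm = 81.5 + (-2.523) + 25.815 − 9.259 = 95.533 → 95.5°C

95.5°C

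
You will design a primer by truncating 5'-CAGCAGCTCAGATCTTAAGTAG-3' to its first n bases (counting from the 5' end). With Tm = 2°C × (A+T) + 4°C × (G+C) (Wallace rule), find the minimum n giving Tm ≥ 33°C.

First 10 bases: CAGCAGCTCA → Tm = 32°C (< 33°C)
First 11 bases: CAGCAGCTCAG → Tm = 36°C (≥ 33°C)
Each additional base adds 2°C (A/T) or 4°C (G/C), so Tm is non-decreasing in n; n = 11 is the first length to reach 33°C.

n = 11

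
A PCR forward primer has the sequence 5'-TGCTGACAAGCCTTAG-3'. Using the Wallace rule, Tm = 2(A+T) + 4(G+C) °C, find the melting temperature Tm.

48°C

Scanning the sequence gives G=4, C=4, T=4, A=4.
AT pairs contribute 8, GC pairs contribute 8.
Tm = 2×8 + 4×8 = 48°C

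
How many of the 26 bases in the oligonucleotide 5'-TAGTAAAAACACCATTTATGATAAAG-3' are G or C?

Base counts: C=3, A=13, T=7, G=3
Total G or C: 3 + 3 = 6

6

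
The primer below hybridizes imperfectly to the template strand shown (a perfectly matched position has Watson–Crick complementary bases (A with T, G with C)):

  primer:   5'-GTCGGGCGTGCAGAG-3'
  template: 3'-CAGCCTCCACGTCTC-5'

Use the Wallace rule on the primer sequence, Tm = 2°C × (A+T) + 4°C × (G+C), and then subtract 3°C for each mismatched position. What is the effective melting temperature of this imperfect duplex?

Primer base counts: A=2, T=2, G=8, C=3 → A+T=4, G+C=11
Perfect-match Tm = 2(4) + 4(11) = 8 + 44 = 52°C
Mismatches (positions where the bases are not complementary): 2 (at positions 6, 7)
Effective Tm = 52 − 2×3 = 52 − 6 = 46°C

46°C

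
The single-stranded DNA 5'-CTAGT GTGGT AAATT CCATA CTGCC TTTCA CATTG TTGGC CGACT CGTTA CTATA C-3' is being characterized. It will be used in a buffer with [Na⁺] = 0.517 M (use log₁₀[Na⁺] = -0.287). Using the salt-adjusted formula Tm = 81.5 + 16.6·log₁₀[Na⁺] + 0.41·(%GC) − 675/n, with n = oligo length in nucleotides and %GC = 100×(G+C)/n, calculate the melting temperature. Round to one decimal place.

82.3°C

Length n = 56. T=20, G=10, A=12, C=14
G+C = 24, so %GC = 24/56 × 100 = 42.857%
Salt term: 16.6 × (-0.287) = -4.764
GC term: 0.41 × 42.857 = 17.571; length term: −675/56 = −12.054
Tm = 81.5 + (-4.764) + 17.571 − 12.054 = 82.253 → 82.3°C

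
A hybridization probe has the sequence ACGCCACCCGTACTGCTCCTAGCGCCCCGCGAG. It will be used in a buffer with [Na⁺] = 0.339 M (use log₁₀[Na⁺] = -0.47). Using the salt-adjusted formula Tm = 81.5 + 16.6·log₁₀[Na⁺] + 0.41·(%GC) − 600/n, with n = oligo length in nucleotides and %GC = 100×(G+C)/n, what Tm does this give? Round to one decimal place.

85.3°C

Length n = 33. Counting bases: A=5, T=4, C=16, G=8
G+C = 24, so %GC = 24/33 × 100 = 72.727%
Salt term: 16.6 × (-0.47) = -7.802
GC term: 0.41 × 72.727 = 29.818; length term: −600/33 = −18.182
Tm = 81.5 + (-7.802) + 29.818 − 18.182 = 85.334 → 85.3°C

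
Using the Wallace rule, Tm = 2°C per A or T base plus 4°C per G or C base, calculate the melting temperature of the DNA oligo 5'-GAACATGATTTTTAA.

36°C

C=1, G=2, A=6, T=6
So N_AT = 12 and N_GC = 3.
Tm = 2(12) + 4(3) = 24 + 12 = 36°C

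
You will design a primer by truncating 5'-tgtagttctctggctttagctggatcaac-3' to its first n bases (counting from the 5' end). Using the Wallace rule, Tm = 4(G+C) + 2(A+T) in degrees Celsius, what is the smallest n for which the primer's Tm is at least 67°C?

First 22 bases: TGTAGTTCTCTGGCTTTAGCTG → Tm = 64°C (< 67°C)
First 23 bases: TGTAGTTCTCTGGCTTTAGCTGG → Tm = 68°C (≥ 67°C)
Each additional base adds 2°C (A/T) or 4°C (G/C), so Tm is non-decreasing in n; n = 23 is the first length to reach 67°C.

n = 23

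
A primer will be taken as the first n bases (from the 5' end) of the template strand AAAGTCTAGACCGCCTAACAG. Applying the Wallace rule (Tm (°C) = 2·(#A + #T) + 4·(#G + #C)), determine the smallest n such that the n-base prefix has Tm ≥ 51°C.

n = 18

First 17 bases: AAAGTCTAGACCGCCTA → Tm = 50°C (< 51°C)
First 18 bases: AAAGTCTAGACCGCCTAA → Tm = 52°C (≥ 51°C)
Each additional base adds 2°C (A/T) or 4°C (G/C), so Tm is non-decreasing in n; n = 18 is the first length to reach 51°C.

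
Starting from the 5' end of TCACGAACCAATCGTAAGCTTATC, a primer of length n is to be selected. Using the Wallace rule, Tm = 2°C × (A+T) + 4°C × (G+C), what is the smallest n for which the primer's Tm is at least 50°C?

n = 18

First 17 bases: TCACGAACCAATCGTAA → Tm = 48°C (< 50°C)
First 18 bases: TCACGAACCAATCGTAAG → Tm = 52°C (≥ 50°C)
Since every base adds ≥2°C, Tm only increases with n, so the threshold is first crossed at n = 18.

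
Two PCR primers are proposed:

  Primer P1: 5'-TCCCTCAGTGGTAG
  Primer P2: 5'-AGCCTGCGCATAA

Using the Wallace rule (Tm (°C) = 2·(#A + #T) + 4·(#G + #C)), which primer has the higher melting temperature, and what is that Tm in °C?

Primer P1, 44°C

Primer P1: A+T=6, G+C=8 → Tm = 2(6)+4(8) = 44°C
Primer P2: A+T=6, G+C=7 → Tm = 2(6)+4(7) = 40°C
44°C vs 40°C → primer P1 is higher.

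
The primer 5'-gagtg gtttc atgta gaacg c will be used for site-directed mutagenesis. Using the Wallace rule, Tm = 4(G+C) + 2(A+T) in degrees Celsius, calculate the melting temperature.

Counting bases: A=5, C=3, G=7, T=6
AT pairs contribute 11, GC pairs contribute 10.
Tm = 2×11 + 4×10 = 62°C

62°C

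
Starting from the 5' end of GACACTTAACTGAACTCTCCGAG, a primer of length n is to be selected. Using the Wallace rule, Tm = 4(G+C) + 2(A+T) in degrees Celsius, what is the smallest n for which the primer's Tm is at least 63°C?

First 21 bases: GACACTTAACTGAACTCTCCG → Tm = 62°C (< 63°C)
First 22 bases: GACACTTAACTGAACTCTCCGA → Tm = 64°C (≥ 63°C)
Since every base adds ≥2°C, Tm only increases with n, so the threshold is first crossed at n = 22.

n = 22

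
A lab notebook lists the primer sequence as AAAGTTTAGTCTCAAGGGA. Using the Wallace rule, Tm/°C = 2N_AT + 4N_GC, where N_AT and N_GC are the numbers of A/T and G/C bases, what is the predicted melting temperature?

Counting bases: C=2, A=7, T=5, G=5
So N_AT = 12 and N_GC = 7.
Tm = 4·7 + 2·12 = 28 + 24 = 52°C

52°C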